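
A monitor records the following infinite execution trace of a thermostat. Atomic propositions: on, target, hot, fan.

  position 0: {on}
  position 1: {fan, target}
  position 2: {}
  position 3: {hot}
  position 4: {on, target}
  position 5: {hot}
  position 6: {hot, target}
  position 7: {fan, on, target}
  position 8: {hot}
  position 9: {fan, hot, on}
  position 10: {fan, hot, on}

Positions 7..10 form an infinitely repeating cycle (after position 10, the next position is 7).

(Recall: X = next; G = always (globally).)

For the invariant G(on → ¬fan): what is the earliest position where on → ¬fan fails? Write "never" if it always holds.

7

Check on → ¬fan at each position in order: 0 ✓, 1 ✓, 2 ✓, 3 ✓, 4 ✓, 5 ✓, 6 ✓.
At position 7 the labels are {fan, on, target}, so on → ¬fan is false there. This is the first violation.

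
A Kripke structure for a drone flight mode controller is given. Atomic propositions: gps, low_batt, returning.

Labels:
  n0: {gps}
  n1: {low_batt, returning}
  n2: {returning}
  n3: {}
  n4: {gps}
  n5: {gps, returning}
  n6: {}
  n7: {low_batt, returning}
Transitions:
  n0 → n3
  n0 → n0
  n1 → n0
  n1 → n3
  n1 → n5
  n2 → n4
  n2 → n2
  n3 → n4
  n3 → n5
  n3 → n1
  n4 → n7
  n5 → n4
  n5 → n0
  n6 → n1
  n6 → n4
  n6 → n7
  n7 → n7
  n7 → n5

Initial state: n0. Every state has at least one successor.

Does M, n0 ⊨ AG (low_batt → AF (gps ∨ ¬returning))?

Violated

States satisfying low_batt → AF (gps ∨ ¬returning): {n0, n1, n2, n3, n4, n5, n6}.
States satisfying AG (low_batt → AF (gps ∨ ¬returning)): ∅.
n7 is reachable from n0 and violates low_batt → AF (gps ∨ ¬returning), so AG fails at n0.
n0 ∉ Sat(AG (low_batt → AF (gps ∨ ¬returning))).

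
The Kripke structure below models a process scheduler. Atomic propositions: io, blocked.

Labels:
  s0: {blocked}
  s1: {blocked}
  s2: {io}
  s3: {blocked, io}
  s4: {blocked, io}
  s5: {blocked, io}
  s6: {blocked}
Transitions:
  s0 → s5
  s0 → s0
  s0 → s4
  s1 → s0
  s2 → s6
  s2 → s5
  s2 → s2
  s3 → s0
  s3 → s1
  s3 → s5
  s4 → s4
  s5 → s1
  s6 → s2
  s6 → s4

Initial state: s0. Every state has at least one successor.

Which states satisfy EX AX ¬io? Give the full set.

States satisfying AX ¬io: {s1, s5}.
States satisfying EX AX ¬io: {s0, s2, s3, s5}.

{s0, s2, s3, s5}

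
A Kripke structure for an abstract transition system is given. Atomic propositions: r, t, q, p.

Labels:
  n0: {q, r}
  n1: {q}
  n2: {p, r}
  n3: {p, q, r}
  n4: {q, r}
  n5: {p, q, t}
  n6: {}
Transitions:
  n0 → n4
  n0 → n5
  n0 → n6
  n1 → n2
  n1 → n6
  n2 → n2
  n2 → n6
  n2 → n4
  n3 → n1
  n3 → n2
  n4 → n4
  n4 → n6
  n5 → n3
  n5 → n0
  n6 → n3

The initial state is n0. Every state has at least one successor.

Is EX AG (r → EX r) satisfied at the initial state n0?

States satisfying AG (r → EX r): {n0, n1, n2, n3, n4, n5, n6}.
States satisfying EX AG (r → EX r): {n0, n1, n2, n3, n4, n5, n6}.
n0 ∈ Sat(EX AG (r → EX r)).

Satisfied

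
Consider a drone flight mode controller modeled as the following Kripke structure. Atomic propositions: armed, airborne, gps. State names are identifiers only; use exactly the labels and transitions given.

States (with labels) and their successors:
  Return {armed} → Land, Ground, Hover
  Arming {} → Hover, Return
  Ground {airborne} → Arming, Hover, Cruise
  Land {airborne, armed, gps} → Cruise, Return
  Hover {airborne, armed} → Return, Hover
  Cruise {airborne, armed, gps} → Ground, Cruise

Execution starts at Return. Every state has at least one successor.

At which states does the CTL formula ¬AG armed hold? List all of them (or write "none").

{Return, Arming, Ground, Land, Hover, Cruise}

States satisfying armed: {Return, Land, Hover, Cruise}.
States satisfying AG armed: ∅.
States satisfying ¬AG armed: {Return, Arming, Ground, Land, Hover, Cruise}.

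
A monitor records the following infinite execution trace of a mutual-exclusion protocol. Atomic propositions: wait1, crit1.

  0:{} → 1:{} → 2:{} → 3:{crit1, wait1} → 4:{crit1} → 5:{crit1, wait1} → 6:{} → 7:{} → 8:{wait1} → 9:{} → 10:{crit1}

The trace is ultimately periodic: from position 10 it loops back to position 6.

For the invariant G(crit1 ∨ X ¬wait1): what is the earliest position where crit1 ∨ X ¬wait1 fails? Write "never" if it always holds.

Check crit1 ∨ X ¬wait1 at each position in order: 0 ✓, 1 ✓.
At position 2 the labels are {} and the next position 3 has {crit1, wait1}, so crit1 ∨ X ¬wait1 is false there. This is the first violation.

2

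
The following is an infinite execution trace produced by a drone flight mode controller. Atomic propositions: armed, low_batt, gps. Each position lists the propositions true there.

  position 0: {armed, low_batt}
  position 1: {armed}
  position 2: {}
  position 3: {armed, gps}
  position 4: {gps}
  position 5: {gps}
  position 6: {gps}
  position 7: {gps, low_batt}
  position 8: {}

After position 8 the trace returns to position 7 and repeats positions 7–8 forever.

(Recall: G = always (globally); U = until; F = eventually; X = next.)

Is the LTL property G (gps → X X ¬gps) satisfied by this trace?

Does not hold

gps → X X ¬gps must hold at every position from 0 onward. It fails at position 3, so G (gps → X X ¬gps) is false.
Positions where gps holds: 3, 4, 5, 6, 7.
Check X X ¬gps at each: 3→fails, 4→fails, 5→fails, 6→ok, 7→fails.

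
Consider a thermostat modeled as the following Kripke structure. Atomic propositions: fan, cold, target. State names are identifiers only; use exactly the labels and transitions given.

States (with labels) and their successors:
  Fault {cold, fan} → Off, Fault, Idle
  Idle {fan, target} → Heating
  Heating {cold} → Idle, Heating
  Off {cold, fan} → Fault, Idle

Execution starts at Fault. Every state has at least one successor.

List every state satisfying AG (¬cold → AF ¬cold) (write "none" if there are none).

{Fault, Idle, Heating, Off}

States satisfying ¬cold → AF ¬cold: {Fault, Idle, Heating, Off}.
States satisfying AG (¬cold → AF ¬cold): {Fault, Idle, Heating, Off}.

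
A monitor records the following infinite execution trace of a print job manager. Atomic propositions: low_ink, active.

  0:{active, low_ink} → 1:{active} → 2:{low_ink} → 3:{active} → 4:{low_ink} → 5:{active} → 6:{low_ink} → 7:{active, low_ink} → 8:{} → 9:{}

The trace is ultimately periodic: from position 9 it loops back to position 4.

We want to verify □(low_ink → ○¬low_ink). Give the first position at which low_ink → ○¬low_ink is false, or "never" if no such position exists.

6

Check low_ink → ○¬low_ink at each position in order: 0 ✓, 1 ✓, 2 ✓, 3 ✓, 4 ✓, 5 ✓.
At position 6 the labels are {low_ink} and the next position 7 has {active, low_ink}, so low_ink → ○¬low_ink is false there. This is the first violation.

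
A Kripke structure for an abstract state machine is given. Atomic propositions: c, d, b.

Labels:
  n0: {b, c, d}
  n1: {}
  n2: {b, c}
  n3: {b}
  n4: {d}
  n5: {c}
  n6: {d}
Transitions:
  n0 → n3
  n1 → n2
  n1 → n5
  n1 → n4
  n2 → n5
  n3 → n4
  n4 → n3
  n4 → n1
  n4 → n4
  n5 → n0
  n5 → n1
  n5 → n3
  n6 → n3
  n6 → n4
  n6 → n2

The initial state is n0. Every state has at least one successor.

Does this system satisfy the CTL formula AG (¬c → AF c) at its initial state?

Violated

States satisfying ¬c → AF c: {n0, n2, n5}.
States satisfying AG (¬c → AF c): ∅.
n1 is reachable from n0 and violates ¬c → AF c, so AG fails at n0.
n0 ∉ Sat(AG (¬c → AF c)).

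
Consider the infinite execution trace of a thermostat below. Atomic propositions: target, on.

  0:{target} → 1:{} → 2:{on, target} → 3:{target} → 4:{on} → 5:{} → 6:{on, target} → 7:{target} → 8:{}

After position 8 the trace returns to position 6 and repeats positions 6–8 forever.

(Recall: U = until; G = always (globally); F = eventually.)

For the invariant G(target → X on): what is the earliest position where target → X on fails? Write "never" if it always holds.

At position 0 the labels are {target} and the next position 1 has {}, so target → X on is false there. This is the first violation.

0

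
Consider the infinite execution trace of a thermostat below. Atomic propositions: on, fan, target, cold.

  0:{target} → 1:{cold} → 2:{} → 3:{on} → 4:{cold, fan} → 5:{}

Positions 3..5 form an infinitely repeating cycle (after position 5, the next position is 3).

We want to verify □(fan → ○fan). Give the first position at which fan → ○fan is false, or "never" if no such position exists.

4

Check fan → ○fan at each position in order: 0 ✓, 1 ✓, 2 ✓, 3 ✓.
At position 4 the labels are {cold, fan} and the next position 5 has {}, so fan → ○fan is false there. This is the first violation.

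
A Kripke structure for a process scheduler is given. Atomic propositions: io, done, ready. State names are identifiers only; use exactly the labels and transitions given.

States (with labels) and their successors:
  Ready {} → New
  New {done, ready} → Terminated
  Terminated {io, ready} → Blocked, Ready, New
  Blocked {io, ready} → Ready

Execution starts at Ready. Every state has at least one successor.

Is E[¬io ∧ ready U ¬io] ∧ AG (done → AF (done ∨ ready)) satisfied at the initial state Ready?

Yes

States satisfying ¬io ∧ ready: {New}.
States satisfying ¬io: {Ready, New}.
States satisfying E[¬io ∧ ready U ¬io]: {Ready, New}.
States satisfying done → AF (done ∨ ready): {Ready, New, Terminated, Blocked}.
States satisfying AG (done → AF (done ∨ ready)): {Ready, New, Terminated, Blocked}.
States satisfying E[¬io ∧ ready U ¬io] ∧ AG (done → AF (done ∨ ready)): {Ready, New}.
Ready ∈ Sat(E[¬io ∧ ready U ¬io] ∧ AG (done → AF (done ∨ ready))).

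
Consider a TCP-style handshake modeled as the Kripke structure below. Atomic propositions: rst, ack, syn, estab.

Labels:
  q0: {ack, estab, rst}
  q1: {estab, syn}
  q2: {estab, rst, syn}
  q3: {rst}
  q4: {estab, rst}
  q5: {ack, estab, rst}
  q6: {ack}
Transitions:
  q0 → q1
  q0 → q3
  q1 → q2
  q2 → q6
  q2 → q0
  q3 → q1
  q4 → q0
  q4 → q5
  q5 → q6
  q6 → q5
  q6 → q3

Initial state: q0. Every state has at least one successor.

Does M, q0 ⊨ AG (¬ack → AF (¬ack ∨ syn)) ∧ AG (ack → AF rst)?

States satisfying ¬ack → AF (¬ack ∨ syn): {q0, q1, q2, q3, q4, q5, q6}.
States satisfying AG (¬ack → AF (¬ack ∨ syn)): {q0, q1, q2, q3, q4, q5, q6}.
States satisfying ack → AF rst: {q0, q1, q2, q3, q4, q5, q6}.
States satisfying AG (ack → AF rst): {q0, q1, q2, q3, q4, q5, q6}.
States satisfying AG (¬ack → AF (¬ack ∨ syn)) ∧ AG (ack → AF rst): {q0, q1, q2, q3, q4, q5, q6}.
q0 ∈ Sat(AG (¬ack → AF (¬ack ∨ syn)) ∧ AG (ack → AF rst)).

Satisfied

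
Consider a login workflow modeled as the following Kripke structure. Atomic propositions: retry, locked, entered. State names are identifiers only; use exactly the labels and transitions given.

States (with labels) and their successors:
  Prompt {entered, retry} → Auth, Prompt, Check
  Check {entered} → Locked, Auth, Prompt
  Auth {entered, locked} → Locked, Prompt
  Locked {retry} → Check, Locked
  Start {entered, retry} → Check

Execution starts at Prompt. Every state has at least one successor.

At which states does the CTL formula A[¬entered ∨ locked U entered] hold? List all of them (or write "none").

{Prompt, Check, Auth, Start}

States satisfying ¬entered ∨ locked: {Auth, Locked}.
States satisfying entered: {Prompt, Check, Auth, Start}.
States satisfying A[¬entered ∨ locked U entered]: {Prompt, Check, Auth, Start}.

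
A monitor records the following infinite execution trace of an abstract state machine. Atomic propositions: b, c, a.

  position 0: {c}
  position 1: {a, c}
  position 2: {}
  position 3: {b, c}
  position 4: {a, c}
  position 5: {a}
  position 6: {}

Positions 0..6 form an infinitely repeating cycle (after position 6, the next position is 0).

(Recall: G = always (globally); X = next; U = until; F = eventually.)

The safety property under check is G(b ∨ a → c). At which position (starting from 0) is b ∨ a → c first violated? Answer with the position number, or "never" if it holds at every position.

5

Check b ∨ a → c at each position in order: 0 ✓, 1 ✓, 2 ✓, 3 ✓, 4 ✓.
At position 5 the labels are {a}, so b ∨ a → c is false there. This is the first violation.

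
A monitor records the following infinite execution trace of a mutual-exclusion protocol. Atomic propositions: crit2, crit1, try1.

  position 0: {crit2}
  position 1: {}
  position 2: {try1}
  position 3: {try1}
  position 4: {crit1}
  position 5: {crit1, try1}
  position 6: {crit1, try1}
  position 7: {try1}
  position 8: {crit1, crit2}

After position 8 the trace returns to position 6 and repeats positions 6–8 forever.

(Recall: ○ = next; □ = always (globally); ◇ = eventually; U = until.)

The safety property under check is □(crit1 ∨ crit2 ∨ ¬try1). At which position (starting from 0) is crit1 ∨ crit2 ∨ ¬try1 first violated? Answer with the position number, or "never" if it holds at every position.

2

Check crit1 ∨ crit2 ∨ ¬try1 at each position in order: 0 ✓, 1 ✓.
At position 2 the labels are {try1}, so crit1 ∨ crit2 ∨ ¬try1 is false there. This is the first violation.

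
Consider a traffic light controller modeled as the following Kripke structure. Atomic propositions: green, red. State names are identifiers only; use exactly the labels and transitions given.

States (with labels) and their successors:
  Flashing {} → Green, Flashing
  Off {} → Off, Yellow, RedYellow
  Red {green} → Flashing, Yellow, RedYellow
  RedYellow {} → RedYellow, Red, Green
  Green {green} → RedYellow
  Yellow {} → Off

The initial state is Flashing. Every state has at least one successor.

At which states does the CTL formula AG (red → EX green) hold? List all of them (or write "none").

States satisfying red → EX green: {Flashing, Off, Red, RedYellow, Green, Yellow}.
States satisfying AG (red → EX green): {Flashing, Off, Red, RedYellow, Green, Yellow}.

{Flashing, Off, Red, RedYellow, Green, Yellow}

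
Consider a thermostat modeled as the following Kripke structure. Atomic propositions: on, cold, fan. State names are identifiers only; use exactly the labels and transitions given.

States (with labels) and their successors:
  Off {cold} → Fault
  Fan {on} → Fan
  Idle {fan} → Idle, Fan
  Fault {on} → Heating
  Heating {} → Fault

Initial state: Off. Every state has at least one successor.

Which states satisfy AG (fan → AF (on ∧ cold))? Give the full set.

States satisfying fan → AF (on ∧ cold): {Off, Fan, Fault, Heating}.
States satisfying AG (fan → AF (on ∧ cold)): {Off, Fan, Fault, Heating}.

{Off, Fan, Fault, Heating}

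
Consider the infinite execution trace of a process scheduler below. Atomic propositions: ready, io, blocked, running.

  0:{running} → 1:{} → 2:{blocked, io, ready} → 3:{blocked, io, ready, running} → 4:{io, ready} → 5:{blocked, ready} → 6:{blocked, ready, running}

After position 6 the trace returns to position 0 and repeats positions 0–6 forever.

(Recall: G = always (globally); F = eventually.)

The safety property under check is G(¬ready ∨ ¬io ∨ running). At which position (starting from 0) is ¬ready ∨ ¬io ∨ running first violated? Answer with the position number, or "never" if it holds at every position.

Check ¬ready ∨ ¬io ∨ running at each position in order: 0 ✓, 1 ✓.
At position 2 the labels are {blocked, io, ready}, so ¬ready ∨ ¬io ∨ running is false there. This is the first violation.

2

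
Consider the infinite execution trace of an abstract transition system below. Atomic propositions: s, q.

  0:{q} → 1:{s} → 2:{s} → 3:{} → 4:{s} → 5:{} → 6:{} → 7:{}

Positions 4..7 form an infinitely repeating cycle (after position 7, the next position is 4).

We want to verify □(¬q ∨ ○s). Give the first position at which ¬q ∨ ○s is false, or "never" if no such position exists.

never

¬q ∨ ○s holds at every position 0..7, and those are all the positions the trace ever visits, so the invariant □(¬q ∨ ○s) is never violated.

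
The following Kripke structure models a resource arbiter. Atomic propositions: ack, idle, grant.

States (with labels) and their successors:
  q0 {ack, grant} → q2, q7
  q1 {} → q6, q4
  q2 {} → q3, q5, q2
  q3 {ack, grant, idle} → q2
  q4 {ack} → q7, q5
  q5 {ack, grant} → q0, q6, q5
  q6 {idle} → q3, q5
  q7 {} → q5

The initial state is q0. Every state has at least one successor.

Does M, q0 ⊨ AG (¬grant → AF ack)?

States satisfying ¬grant → AF ack: {q0, q1, q3, q4, q5, q6, q7}.
States satisfying AG (¬grant → AF ack): ∅.
q2 is reachable from q0 and violates ¬grant → AF ack, so AG fails at q0.
q0 ∉ Sat(AG (¬grant → AF ack)).

No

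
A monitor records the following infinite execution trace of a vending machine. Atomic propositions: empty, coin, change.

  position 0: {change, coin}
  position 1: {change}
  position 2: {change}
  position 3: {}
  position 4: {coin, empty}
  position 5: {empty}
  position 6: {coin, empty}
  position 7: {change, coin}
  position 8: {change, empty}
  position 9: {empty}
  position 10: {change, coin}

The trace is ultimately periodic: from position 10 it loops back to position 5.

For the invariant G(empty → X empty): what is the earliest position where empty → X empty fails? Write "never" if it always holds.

6

Check empty → X empty at each position in order: 0 ✓, 1 ✓, 2 ✓, 3 ✓, 4 ✓, 5 ✓.
At position 6 the labels are {coin, empty} and the next position 7 has {change, coin}, so empty → X empty is false there. This is the first violation.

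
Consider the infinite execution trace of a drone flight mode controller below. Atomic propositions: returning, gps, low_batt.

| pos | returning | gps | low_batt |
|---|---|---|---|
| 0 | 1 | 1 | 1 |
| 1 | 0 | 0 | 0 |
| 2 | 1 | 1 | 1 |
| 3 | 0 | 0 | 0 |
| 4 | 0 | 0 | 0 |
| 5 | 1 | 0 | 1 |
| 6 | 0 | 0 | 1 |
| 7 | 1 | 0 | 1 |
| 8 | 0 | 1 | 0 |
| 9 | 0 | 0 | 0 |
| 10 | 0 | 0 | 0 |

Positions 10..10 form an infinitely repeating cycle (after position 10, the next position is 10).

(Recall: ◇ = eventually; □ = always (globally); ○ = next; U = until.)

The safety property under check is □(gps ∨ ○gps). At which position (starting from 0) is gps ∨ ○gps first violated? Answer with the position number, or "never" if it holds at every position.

Check gps ∨ ○gps at each position in order: 0 ✓, 1 ✓, 2 ✓.
At position 3 the labels are {} and the next position 4 has {}, so gps ∨ ○gps is false there. This is the first violation.

3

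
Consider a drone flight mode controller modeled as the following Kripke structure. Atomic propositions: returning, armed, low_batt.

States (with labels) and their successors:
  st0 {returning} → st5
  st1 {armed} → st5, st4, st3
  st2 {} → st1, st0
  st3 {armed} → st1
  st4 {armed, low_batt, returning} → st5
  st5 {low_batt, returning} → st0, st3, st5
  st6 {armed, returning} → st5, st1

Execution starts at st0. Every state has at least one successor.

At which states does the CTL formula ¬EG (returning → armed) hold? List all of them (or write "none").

{st0, st4, st5}

States satisfying returning → armed: {st1, st2, st3, st4, st6}.
States satisfying EG (returning → armed): {st1, st2, st3, st6}.
States satisfying ¬EG (returning → armed): {st0, st4, st5}.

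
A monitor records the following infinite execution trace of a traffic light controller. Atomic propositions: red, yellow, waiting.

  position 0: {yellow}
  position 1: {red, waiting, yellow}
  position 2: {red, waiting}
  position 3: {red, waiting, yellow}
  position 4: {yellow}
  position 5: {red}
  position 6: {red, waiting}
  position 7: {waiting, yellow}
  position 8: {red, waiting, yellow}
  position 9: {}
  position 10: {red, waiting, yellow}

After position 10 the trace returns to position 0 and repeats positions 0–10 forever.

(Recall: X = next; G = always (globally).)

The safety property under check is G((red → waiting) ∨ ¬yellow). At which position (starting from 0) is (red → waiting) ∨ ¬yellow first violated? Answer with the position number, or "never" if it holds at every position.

(red → waiting) ∨ ¬yellow holds at every position 0..10, and those are all the positions the trace ever visits, so the invariant G((red → waiting) ∨ ¬yellow) is never violated.

never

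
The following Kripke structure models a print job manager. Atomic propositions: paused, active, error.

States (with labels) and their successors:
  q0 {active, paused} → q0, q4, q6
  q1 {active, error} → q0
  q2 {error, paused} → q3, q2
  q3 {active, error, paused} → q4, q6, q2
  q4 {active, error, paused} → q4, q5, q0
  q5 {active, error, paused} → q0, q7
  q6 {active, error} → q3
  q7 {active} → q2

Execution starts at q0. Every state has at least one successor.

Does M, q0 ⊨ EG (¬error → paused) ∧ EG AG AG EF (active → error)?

Holds

States satisfying ¬error → paused: {q0, q1, q2, q3, q4, q5, q6}.
States satisfying EG (¬error → paused): {q0, q1, q2, q3, q4, q5, q6}.
States satisfying AG AG EF (active → error): {q0, q1, q2, q3, q4, q5, q6, q7}.
States satisfying EG AG AG EF (active → error): {q0, q1, q2, q3, q4, q5, q6, q7}.
States satisfying EG (¬error → paused) ∧ EG AG AG EF (active → error): {q0, q1, q2, q3, q4, q5, q6}.
q0 ∈ Sat(EG (¬error → paused) ∧ EG AG AG EF (active → error)).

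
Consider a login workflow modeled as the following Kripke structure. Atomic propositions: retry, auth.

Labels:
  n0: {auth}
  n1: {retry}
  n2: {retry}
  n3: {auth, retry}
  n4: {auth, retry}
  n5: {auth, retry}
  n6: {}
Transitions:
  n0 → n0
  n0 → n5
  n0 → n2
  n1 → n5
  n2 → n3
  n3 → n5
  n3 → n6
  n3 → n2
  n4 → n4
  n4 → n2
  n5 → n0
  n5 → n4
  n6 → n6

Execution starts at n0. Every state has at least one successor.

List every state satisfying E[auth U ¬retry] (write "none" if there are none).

{n0, n3, n5, n6}

States satisfying auth: {n0, n3, n4, n5}.
States satisfying ¬retry: {n0, n6}.
States satisfying E[auth U ¬retry]: {n0, n3, n5, n6}.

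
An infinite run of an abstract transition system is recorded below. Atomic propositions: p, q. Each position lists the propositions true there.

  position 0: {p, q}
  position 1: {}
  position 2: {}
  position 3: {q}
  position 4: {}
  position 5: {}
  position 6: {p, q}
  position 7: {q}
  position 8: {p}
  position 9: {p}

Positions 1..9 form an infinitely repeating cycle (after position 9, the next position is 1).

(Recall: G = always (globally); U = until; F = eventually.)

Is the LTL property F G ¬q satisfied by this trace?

G ¬q is false at every position 0..9, so it never becomes true and F G ¬q fails.

Does not hold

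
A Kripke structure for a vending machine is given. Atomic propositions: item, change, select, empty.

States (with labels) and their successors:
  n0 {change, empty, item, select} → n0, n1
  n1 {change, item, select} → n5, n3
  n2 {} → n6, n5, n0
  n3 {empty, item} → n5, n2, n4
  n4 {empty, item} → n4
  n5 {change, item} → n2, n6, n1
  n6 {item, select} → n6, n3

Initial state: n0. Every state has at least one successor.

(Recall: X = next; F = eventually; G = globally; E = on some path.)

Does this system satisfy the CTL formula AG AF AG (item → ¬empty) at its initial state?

States satisfying AF AG (item → ¬empty): ∅.
States satisfying AG AF AG (item → ¬empty): ∅.
n0 is reachable from n0 and violates AF AG (item → ¬empty), so AG fails at n0.
n0 ∉ Sat(AG AF AG (item → ¬empty)).

Does not hold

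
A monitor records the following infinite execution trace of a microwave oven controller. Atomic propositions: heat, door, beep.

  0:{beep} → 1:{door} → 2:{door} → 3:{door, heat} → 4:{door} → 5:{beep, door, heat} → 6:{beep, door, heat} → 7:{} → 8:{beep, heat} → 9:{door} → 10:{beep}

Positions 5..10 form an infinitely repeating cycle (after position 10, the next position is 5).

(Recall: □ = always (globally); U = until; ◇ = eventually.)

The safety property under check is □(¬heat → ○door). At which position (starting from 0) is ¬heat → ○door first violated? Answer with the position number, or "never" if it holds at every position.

Check ¬heat → ○door at each position in order: 0 ✓, 1 ✓, 2 ✓, 3 ✓, 4 ✓, 5 ✓, 6 ✓.
At position 7 the labels are {} and the next position 8 has {beep, heat}, so ¬heat → ○door is false there. This is the first violation.

7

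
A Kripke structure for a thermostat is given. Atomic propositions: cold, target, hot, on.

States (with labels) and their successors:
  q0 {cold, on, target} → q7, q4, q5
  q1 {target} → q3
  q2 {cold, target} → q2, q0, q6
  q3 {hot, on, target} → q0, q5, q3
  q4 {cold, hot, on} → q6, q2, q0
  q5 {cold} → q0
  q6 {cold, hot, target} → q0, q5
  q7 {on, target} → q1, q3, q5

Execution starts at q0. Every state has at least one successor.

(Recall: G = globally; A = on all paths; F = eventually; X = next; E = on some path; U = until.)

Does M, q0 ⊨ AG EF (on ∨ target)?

Satisfied

States satisfying EF (on ∨ target): {q0, q1, q2, q3, q4, q5, q6, q7}.
States satisfying AG EF (on ∨ target): {q0, q1, q2, q3, q4, q5, q6, q7}.
Every state reachable from q0 satisfies EF (on ∨ target).
q0 ∈ Sat(AG EF (on ∨ target)).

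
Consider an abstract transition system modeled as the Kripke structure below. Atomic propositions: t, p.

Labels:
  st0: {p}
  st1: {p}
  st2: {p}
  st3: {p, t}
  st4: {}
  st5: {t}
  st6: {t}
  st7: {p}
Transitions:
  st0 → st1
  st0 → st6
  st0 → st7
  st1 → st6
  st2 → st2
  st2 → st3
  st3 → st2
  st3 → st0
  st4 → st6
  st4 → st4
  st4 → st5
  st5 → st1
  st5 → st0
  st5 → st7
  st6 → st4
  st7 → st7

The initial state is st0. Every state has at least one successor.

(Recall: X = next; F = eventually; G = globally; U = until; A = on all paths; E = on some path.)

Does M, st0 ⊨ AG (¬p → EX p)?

Does not hold

States satisfying ¬p → EX p: {st0, st1, st2, st3, st5, st7}.
States satisfying AG (¬p → EX p): {st7}.
st4 is reachable from st0 and violates ¬p → EX p, so AG fails at st0.
st0 ∉ Sat(AG (¬p → EX p)).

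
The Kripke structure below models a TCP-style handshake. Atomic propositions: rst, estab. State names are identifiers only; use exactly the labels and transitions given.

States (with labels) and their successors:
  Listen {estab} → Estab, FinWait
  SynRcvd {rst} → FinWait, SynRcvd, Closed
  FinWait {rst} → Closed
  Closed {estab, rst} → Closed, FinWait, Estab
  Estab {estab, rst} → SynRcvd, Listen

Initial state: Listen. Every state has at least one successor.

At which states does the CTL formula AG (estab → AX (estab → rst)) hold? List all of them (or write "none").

none

States satisfying estab → AX (estab → rst): {Listen, SynRcvd, FinWait, Closed}.
States satisfying AG (estab → AX (estab → rst)): ∅.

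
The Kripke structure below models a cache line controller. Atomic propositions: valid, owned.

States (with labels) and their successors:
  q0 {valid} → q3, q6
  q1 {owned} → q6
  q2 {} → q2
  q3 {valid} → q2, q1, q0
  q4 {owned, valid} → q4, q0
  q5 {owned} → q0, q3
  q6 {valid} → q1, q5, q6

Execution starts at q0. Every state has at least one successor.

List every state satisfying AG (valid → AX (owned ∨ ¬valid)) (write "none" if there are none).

{q2}

States satisfying valid → AX (owned ∨ ¬valid): {q1, q2, q5}.
States satisfying AG (valid → AX (owned ∨ ¬valid)): {q2}.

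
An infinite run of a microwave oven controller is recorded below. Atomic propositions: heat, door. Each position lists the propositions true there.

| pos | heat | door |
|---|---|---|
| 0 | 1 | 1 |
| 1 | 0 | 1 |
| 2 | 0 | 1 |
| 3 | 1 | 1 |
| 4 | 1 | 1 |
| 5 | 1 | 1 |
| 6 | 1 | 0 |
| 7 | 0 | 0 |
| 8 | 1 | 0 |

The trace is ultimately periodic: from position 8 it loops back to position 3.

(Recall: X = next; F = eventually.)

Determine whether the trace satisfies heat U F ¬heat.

Satisfied

Walking from position 0: F ¬heat first holds at position 0, and heat holds at every earlier position along the way, so heat U F ¬heat holds.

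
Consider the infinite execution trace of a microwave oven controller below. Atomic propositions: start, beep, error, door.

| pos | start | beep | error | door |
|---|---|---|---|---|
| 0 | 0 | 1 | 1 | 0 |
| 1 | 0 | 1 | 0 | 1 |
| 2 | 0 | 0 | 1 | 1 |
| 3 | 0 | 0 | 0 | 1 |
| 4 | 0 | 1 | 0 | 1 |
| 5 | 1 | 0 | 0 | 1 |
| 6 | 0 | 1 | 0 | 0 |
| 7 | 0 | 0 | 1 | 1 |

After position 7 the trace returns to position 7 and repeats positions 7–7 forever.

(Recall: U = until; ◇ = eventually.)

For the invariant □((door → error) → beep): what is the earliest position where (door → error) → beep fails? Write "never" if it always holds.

Check (door → error) → beep at each position in order: 0 ✓, 1 ✓.
At position 2 the labels are {door, error}, so (door → error) → beep is false there. This is the first violation.

2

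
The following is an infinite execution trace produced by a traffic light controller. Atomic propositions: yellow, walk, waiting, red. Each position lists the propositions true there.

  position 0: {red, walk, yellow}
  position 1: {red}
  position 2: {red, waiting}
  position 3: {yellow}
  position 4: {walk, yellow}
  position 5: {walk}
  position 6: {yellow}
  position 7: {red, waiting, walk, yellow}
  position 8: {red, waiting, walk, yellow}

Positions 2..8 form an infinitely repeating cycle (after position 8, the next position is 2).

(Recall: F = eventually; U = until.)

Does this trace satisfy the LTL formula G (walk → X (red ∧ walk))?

walk → X (red ∧ walk) must hold at every position from 0 onward. It fails at position 0, so G (walk → X (red ∧ walk)) is false.
Positions where walk holds: 0, 4, 5, 7, 8.
Check X (red ∧ walk) at each: 0→fails, 4→fails, 5→fails, 7→ok, 8→fails.

No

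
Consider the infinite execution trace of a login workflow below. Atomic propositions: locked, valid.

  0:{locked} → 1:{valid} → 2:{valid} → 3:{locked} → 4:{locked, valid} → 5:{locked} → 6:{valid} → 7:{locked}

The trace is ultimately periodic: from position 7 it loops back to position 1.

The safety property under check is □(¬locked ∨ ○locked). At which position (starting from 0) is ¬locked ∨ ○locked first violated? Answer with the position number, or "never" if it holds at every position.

At position 0 the labels are {locked} and the next position 1 has {valid}, so ¬locked ∨ ○locked is false there. This is the first violation.

0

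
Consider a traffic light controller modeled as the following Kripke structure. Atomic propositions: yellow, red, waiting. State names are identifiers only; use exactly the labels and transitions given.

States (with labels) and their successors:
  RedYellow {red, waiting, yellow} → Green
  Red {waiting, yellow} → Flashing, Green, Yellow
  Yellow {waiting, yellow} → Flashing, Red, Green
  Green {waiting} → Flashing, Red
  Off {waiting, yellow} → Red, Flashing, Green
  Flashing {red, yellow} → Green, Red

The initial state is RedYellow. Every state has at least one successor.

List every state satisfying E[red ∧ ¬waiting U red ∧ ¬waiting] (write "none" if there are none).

{Flashing}

States satisfying red ∧ ¬waiting: {Flashing}.
States satisfying E[red ∧ ¬waiting U red ∧ ¬waiting]: {Flashing}.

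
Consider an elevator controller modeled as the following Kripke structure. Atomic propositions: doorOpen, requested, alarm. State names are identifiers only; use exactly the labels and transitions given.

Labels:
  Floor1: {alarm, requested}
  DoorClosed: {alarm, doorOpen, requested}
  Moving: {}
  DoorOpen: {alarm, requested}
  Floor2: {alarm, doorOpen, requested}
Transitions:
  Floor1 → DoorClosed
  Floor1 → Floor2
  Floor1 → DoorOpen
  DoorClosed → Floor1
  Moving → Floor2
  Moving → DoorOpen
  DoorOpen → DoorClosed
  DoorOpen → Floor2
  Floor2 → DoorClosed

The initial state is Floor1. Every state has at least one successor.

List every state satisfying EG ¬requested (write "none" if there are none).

States satisfying ¬requested: {Moving}.
States satisfying EG ¬requested: ∅.

none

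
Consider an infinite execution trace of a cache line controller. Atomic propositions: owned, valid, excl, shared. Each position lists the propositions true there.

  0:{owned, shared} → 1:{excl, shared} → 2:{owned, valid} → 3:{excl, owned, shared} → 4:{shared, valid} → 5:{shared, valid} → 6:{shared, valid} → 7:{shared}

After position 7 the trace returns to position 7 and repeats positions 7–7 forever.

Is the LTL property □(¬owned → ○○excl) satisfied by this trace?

Does not hold

¬owned → ○○excl must hold at every position from 0 onward. It fails at position 4, so □(¬owned → ○○excl) is false.
Positions where ¬owned holds: 1, 4, 5, 6, 7.
Check ○○excl at each: 1→ok, 4→fails, 5→fails, 6→fails, 7→fails.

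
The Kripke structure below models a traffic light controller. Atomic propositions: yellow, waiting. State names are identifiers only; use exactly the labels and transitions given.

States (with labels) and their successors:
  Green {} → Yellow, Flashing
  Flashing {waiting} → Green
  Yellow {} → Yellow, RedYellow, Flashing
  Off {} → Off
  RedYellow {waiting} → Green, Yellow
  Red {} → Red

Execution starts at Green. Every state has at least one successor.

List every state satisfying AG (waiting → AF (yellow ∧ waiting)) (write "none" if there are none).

States satisfying waiting → AF (yellow ∧ waiting): {Green, Yellow, Off, Red}.
States satisfying AG (waiting → AF (yellow ∧ waiting)): {Off, Red}.

{Off, Red}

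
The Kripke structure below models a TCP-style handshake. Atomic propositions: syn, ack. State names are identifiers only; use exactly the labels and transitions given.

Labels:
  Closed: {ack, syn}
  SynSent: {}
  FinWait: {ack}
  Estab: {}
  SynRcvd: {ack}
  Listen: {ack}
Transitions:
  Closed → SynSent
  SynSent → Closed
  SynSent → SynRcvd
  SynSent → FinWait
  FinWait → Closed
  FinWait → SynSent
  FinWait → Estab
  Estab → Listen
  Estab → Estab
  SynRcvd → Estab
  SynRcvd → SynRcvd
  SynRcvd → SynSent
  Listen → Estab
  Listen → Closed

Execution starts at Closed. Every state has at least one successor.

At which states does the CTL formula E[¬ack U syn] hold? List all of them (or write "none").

States satisfying ¬ack: {SynSent, Estab}.
States satisfying syn: {Closed}.
States satisfying E[¬ack U syn]: {Closed, SynSent}.

{Closed, SynSent}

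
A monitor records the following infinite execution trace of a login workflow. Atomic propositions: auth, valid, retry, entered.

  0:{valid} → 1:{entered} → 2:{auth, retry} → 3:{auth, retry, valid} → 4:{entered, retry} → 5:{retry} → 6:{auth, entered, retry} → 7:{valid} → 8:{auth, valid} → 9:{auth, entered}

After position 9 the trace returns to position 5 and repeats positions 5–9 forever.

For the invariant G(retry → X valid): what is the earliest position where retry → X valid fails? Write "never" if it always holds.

3

Check retry → X valid at each position in order: 0 ✓, 1 ✓, 2 ✓.
At position 3 the labels are {auth, retry, valid} and the next position 4 has {entered, retry}, so retry → X valid is false there. This is the first violation.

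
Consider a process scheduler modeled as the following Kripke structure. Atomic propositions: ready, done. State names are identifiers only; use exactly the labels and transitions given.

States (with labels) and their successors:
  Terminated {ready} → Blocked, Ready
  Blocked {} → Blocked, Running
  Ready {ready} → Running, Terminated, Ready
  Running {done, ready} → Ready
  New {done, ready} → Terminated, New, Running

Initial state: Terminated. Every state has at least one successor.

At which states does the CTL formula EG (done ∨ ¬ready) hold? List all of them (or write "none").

{Blocked, New}

States satisfying done ∨ ¬ready: {Blocked, Running, New}.
States satisfying EG (done ∨ ¬ready): {Blocked, New}.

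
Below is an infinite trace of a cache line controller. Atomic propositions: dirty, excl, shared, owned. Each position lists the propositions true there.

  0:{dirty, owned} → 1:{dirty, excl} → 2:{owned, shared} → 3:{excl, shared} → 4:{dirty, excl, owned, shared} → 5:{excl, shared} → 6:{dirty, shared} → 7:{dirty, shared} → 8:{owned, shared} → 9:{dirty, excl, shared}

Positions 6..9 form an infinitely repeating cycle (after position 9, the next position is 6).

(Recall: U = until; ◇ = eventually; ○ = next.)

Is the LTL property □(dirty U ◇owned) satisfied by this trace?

dirty U ◇owned holds at every position 0..9, and those are all positions ever visited, so □(dirty U ◇owned) holds.

Satisfied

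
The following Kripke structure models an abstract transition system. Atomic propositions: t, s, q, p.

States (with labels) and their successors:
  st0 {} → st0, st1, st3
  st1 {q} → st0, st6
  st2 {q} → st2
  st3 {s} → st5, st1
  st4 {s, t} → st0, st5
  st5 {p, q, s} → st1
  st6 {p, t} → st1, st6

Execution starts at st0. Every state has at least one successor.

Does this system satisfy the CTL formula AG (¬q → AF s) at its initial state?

States satisfying ¬q → AF s: {st1, st2, st3, st4, st5}.
States satisfying AG (¬q → AF s): {st2}.
st0 is reachable from st0 and violates ¬q → AF s, so AG fails at st0.
st0 ∉ Sat(AG (¬q → AF s)).

Violated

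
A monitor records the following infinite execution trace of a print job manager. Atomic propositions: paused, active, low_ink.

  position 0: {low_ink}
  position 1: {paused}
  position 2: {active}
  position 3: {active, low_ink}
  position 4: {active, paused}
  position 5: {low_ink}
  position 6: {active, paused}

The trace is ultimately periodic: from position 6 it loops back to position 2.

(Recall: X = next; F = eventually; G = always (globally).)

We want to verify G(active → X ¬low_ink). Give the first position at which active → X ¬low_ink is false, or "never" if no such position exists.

Check active → X ¬low_ink at each position in order: 0 ✓, 1 ✓.
At position 2 the labels are {active} and the next position 3 has {active, low_ink}, so active → X ¬low_ink is false there. This is the first violation.

2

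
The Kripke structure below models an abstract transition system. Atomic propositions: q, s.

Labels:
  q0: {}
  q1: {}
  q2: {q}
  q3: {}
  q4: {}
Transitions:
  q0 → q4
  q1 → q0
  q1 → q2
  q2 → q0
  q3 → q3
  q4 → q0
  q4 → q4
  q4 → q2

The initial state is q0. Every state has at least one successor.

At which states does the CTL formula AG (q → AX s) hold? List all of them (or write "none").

States satisfying q → AX s: {q0, q1, q3, q4}.
States satisfying AG (q → AX s): {q3}.

{q3}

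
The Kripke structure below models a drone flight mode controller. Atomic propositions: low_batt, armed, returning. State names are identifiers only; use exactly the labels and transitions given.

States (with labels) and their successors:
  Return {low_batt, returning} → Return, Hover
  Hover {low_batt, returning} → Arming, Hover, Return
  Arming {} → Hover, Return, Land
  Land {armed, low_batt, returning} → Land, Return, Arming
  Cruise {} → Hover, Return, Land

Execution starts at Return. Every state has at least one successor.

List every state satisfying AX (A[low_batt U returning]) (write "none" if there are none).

States satisfying A[low_batt U returning]: {Return, Hover, Land}.
States satisfying AX (A[low_batt U returning]): {Return, Arming, Cruise}.

{Return, Arming, Cruise}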